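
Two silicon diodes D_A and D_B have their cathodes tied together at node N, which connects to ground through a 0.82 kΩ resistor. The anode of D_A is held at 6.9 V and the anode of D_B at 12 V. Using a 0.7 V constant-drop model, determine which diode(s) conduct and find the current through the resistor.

Only D_B conducts; I_R ≈ 14 mA

Assume both conduct. Then node N would need to be at both 6.9−0.7 = 6.2 V and 12−0.7 = 11.3 V, which is impossible.
Assume only D_B conducts: V_N = 12 − 0.7 = 11.3 V, so I_R = 11.3/0.82 = 13.8 mA.
Check D_A: its anode-to-cathode voltage is 6.9 − 11.3 = -4.4 V < 0.7 V, so it is off. The assumption is consistent.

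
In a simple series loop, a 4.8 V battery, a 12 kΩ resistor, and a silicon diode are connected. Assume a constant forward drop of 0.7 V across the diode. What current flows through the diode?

KVL around the loop: 4.8 = V_D + I·R = 0.7 + I × 12 kΩ.
So I = (4.8 − 0.7) / 12 kΩ = 4.1 / 12 = 0.342 mA.

I ≈ 0.34 mA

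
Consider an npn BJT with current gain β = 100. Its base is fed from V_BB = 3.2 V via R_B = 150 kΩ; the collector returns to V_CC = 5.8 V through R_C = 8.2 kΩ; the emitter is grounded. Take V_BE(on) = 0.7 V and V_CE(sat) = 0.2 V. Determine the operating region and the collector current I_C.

Assume active: I_B = (3.2 − 0.7)/150 = 0.0167 mA, giving I_C = β·I_B = 1.67 mA.
But then V_CE = 5.8 − 1.67×8.2 = -7.87 V < V_CE(sat) = 0.2 V — impossible in the active region.
So the transistor is saturated. With V_CE = 0.2 V, I_C = (V_CC − 0.2)/R_C = 5.6/8.2 = 0.683 mA.
Check: β·I_B = 1.67 mA > I_C = 0.683 mA, confirming saturation.

saturation; I_C ≈ 0.68 mA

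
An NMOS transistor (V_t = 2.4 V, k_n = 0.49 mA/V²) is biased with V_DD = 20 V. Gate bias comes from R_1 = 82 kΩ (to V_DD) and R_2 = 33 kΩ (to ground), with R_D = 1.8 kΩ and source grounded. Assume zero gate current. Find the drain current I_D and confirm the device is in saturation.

V_G = V_DD·R_2/(R_1+R_2) = 20×33/115 = 5.74 V. With the source grounded, V_GS = V_G = 5.74 V.
Assume saturation: I_D = (k_n/2)(V_GS − V_t)² = (0.49/2)×(5.74 − 2.4)² = 0.245×3.34² = 2.73 mA.
V_DS = V_DD − I_D·R_D = 20 − 2.73×1.8 = 15.1 V.
Saturation requires V_DS ≥ V_GS − V_t = 3.34 V; 15.1 ≥ 3.34 ✓.

I_D ≈ 2.7 mA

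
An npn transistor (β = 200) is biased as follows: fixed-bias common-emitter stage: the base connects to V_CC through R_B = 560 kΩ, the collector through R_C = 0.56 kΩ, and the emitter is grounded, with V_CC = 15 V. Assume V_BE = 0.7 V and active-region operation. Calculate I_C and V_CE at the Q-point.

I_C ≈ 5.1 mA, V_CE ≈ 12 V

Base loop: V_CC = I_B·R_B + V_BE, so I_B = (15 − 0.7)/560 kΩ = 0.0255 mA.
In the active region I_C = β·I_B = 200 × 0.0255 = 5.11 mA.
Collector loop: V_CE = V_CC − I_C·R_C = 15 − 5.11×0.56 = 12.1 V.
Since V_CE = 12.1 V > V_CE(sat) ≈ 0.2 V, the transistor is in the active region as assumed.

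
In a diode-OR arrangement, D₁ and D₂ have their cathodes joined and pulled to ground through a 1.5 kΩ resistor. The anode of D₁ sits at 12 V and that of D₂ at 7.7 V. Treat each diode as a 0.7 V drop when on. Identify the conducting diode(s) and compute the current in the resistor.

Only D₁ conducts; I_R ≈ 7.5 mA

Assume both conduct. Then node N would need to be at both 12−0.7 = 11.3 V and 7.7−0.7 = 7 V, which is impossible.
Assume only D₁ conducts: V_N = 12 − 0.7 = 11.3 V, so I_R = 11.3/1.5 = 7.53 mA.
Check D₂: its anode-to-cathode voltage is 7.7 − 11.3 = -3.6 V < 0.7 V, so it is off. The assumption is consistent.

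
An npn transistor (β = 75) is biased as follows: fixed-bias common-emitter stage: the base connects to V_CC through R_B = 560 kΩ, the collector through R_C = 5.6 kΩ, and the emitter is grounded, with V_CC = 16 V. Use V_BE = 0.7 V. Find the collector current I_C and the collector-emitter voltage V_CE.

Base loop: V_CC = I_B·R_B + V_BE, so I_B = (16 − 0.7)/560 kΩ = 0.0273 mA.
In the active region I_C = β·I_B = 75 × 0.0273 = 2.05 mA.
Collector loop: V_CE = V_CC − I_C·R_C = 16 − 2.05×5.6 = 4.53 V.
Since V_CE = 4.53 V > V_CE(sat) ≈ 0.2 V, the transistor is in the active region as assumed.

I_C ≈ 2 mA, V_CE ≈ 4.5 V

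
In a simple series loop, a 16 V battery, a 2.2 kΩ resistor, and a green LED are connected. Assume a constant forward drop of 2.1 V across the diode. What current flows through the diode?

KVL around the loop: 16 = V_D + I·R = 2.1 + I × 2.2 kΩ.
So I = (16 − 2.1) / 2.2 kΩ = 13.9 / 2.2 = 6.32 mA.

I ≈ 6.3 mA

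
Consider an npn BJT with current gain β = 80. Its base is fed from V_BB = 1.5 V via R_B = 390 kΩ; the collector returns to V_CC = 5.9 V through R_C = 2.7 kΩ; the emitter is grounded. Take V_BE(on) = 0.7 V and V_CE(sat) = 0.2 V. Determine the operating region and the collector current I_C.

Assume active. Base-emitter loop: I_B = (V_BB − V_BE)/R_B = (1.5 − 0.7)/390 = 0.00205 mA.
I_C = β·I_B = 80×0.00205 = 0.164 mA.
V_CE = V_CC − I_C·R_C = 5.9 − 0.164×2.7 = 5.46 V > V_CE(sat), so the active-region assumption holds.

active; I_C ≈ 0.16 mA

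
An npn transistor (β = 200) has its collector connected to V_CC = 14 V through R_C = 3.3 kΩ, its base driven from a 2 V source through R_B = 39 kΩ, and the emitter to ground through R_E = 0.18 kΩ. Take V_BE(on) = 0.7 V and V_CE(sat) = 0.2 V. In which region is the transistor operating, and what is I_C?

Assume active. Base-emitter loop: I_B = (V_BB − V_BE)/(R_B + (β+1)R_E) = (2 − 0.7)/(39 + 201×0.18) = 0.0173 mA.
I_C = β·I_B = 200×0.0173 = 3.46 mA.
V_CE = V_CC − I_C·R_C − I_E·R_E = 14 − 3.46×3.3 − 3.48×0.18 = 1.96 V > V_CE(sat), so the active-region assumption holds.

active; I_C ≈ 3.5 mA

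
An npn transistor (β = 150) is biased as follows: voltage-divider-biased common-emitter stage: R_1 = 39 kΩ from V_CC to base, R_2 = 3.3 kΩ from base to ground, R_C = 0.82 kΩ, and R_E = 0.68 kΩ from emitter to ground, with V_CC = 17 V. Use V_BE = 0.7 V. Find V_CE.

V_CE ≈ 16 V

Thevenize the base divider: V_Th = V_CC·R_2/(R_1+R_2) = 17×3.3/42.3 = 1.33 V, R_Th = R_1‖R_2 = 3.04 kΩ.
Base-emitter loop: V_Th = I_B·R_Th + V_BE + (β+1)I_B·R_E, so I_B = (1.33 − 0.7) / (3.04 + 151×0.68) = 0.00592 mA.
I_C = β·I_B = 150×0.00592 = 0.889 mA, and I_E = (β+1)I_B = 0.894 mA.
V_CE = V_CC − I_C·R_C − I_E·R_E = 17 − 0.889×0.82 − 0.894×0.68 = 15.7 V.
V_CE = 15.7 V > 0.2 V confirms active-region operation.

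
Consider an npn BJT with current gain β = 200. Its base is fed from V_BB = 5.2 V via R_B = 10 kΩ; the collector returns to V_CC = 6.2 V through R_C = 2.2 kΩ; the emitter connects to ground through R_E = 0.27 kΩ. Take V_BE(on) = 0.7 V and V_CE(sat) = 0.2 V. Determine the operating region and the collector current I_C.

saturation; I_C ≈ 2.4 mA

Assume active: I_B = (5.2 − 0.7)/(10 + 201×0.27) = 0.07 mA, I_C = β·I_B = 14 mA.
Then V_CE = 6.2 − 14×2.2 − 14.1×0.27 = -28.4 V < 0.2 V — the active assumption fails.
Re-solve with V_CE = 0.2 V. KCL at the emitter: V_E/R_E = (V_BB−0.7−V_E)/R_B + (V_CC−0.2−V_E)/R_C, giving V_E = 0.746 V.
I_C = (V_CC − 0.2 − V_E)/R_C = (6 − 0.746)/2.2 = 2.39 mA.
Check: I_B = (4.5 − 0.746)/10 = 0.375 mA, and β·I_B = 75.1 mA > I_C, confirming saturation.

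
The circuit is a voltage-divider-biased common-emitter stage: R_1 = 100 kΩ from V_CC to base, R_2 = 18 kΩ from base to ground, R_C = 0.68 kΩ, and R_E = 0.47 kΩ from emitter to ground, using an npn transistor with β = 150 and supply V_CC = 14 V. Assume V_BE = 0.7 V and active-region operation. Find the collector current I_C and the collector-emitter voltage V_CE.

Thevenize the base divider: V_Th = V_CC·R_2/(R_1+R_2) = 14×18/118 = 2.14 V, R_Th = R_1‖R_2 = 15.3 kΩ.
Base-emitter loop: V_Th = I_B·R_Th + V_BE + (β+1)I_B·R_E, so I_B = (2.14 − 0.7) / (15.3 + 151×0.47) = 0.0166 mA.
I_C = β·I_B = 150×0.0166 = 2.5 mA, and I_E = (β+1)I_B = 2.51 mA.
V_CE = V_CC − I_C·R_C − I_E·R_E = 14 − 2.5×0.68 − 2.51×0.47 = 11.1 V.
V_CE = 11.1 V > 0.2 V confirms active-region operation.

I_C ≈ 2.5 mA, V_CE ≈ 11 V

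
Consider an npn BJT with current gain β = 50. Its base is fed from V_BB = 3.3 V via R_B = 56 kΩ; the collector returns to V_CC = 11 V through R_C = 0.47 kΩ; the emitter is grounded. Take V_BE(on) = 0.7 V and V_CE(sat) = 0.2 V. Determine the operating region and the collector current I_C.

Assume active. Base-emitter loop: I_B = (V_BB − V_BE)/R_B = (3.3 − 0.7)/56 = 0.0464 mA.
I_C = β·I_B = 50×0.0464 = 2.32 mA.
V_CE = V_CC − I_C·R_C = 11 − 2.32×0.47 = 9.91 V > V_CE(sat), so the active-region assumption holds.

active; I_C ≈ 2.3 mA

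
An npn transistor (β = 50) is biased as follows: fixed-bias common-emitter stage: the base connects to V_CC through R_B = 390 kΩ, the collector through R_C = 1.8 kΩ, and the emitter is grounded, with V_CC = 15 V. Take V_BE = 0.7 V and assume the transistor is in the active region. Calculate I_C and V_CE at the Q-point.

I_C ≈ 1.8 mA, V_CE ≈ 12 V

Base loop: V_CC = I_B·R_B + V_BE, so I_B = (15 − 0.7)/390 kΩ = 0.0367 mA.
In the active region I_C = β·I_B = 50 × 0.0367 = 1.83 mA.
Collector loop: V_CE = V_CC − I_C·R_C = 15 − 1.83×1.8 = 11.7 V.
Since V_CE = 11.7 V > V_CE(sat) ≈ 0.2 V, the transistor is in the active region as assumed.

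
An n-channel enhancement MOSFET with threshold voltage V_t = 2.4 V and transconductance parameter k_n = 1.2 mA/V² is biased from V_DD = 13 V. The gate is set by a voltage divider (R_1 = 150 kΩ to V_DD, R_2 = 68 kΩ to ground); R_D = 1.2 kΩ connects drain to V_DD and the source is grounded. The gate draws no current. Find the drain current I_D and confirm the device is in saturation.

V_G = V_DD·R_2/(R_1+R_2) = 13×68/218 = 4.06 V. With the source grounded, V_GS = V_G = 4.06 V.
Assume saturation: I_D = (k_n/2)(V_GS − V_t)² = (1.2/2)×(4.06 − 2.4)² = 0.6×1.66² = 1.64 mA.
V_DS = V_DD − I_D·R_D = 13 − 1.64×1.2 = 11 V.
Saturation requires V_DS ≥ V_GS − V_t = 1.66 V; 11 ≥ 1.66 ✓.

I_D ≈ 1.6 mA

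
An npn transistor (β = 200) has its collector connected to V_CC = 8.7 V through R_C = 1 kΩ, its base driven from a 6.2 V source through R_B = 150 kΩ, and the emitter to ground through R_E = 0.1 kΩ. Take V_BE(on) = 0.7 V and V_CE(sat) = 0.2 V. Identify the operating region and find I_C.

Assume active. Base-emitter loop: I_B = (V_BB − V_BE)/(R_B + (β+1)R_E) = (6.2 − 0.7)/(150 + 201×0.1) = 0.0323 mA.
I_C = β·I_B = 200×0.0323 = 6.47 mA.
V_CE = V_CC − I_C·R_C − I_E·R_E = 8.7 − 6.47×1 − 6.5×0.1 = 1.58 V > V_CE(sat), so the active-region assumption holds.

active; I_C ≈ 6.5 mA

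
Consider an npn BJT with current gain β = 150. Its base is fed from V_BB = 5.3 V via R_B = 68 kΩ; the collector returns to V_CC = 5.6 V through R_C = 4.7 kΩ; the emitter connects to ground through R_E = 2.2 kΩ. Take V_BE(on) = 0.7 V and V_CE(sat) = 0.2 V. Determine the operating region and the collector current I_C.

Assume active: I_B = (5.3 − 0.7)/(68 + 151×2.2) = 0.0115 mA, I_C = β·I_B = 1.72 mA.
Then V_CE = 5.6 − 1.72×4.7 − 1.74×2.2 = -6.32 V < 0.2 V — the active assumption fails.
Re-solve with V_CE = 0.2 V. KCL at the emitter: V_E/R_E = (V_BB−0.7−V_E)/R_B + (V_CC−0.2−V_E)/R_C, giving V_E = 1.78 V.
I_C = (V_CC − 0.2 − V_E)/R_C = (5.4 − 1.78)/4.7 = 0.769 mA.
Check: I_B = (4.6 − 1.78)/68 = 0.0414 mA, and β·I_B = 6.21 mA > I_C, confirming saturation.

saturation; I_C ≈ 0.77 mA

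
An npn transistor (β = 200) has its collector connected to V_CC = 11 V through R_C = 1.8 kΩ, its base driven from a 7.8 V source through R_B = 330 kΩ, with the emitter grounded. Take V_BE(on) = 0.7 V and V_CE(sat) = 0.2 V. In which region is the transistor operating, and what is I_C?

active; I_C ≈ 4.3 mA

Assume active. Base-emitter loop: I_B = (V_BB − V_BE)/R_B = (7.8 − 0.7)/330 = 0.0215 mA.
I_C = β·I_B = 200×0.0215 = 4.3 mA.
V_CE = V_CC − I_C·R_C = 11 − 4.3×1.8 = 3.25 V > V_CE(sat), so the active-region assumption holds.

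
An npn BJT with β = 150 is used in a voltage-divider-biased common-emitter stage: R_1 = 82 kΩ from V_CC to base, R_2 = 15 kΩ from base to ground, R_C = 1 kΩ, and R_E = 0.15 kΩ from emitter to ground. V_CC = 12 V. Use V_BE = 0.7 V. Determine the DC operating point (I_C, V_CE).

I_C ≈ 4.9 mA, V_CE ≈ 6.4 V

Thevenize the base divider: V_Th = V_CC·R_2/(R_1+R_2) = 12×15/97 = 1.86 V, R_Th = R_1‖R_2 = 12.7 kΩ.
Base-emitter loop: V_Th = I_B·R_Th + V_BE + (β+1)I_B·R_E, so I_B = (1.86 − 0.7) / (12.7 + 151×0.15) = 0.0327 mA.
I_C = β·I_B = 150×0.0327 = 4.91 mA, and I_E = (β+1)I_B = 4.94 mA.
V_CE = V_CC − I_C·R_C − I_E·R_E = 12 − 4.91×1 − 4.94×0.15 = 6.35 V.
V_CE = 6.35 V > 0.2 V confirms active-region operation.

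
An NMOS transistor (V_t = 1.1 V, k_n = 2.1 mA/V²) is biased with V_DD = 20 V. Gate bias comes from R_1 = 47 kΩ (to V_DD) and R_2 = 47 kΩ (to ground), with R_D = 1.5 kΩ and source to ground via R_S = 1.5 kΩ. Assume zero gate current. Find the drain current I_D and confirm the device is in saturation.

V_G = V_DD·R_2/(R_1+R_2) = 20×47/94 = 10 V.
Assume saturation: I_D = (k_n/2)(V_GS − V_t)² with V_GS = V_G − I_D·R_S = 10 − 1.5·I_D.
Substituting gives 2.36·I_D² − 29·I_D + 83.2 = 0, with roots I_D = 4.55 or 7.74 mA.
The root I_D = 7.74 mA gives V_GS = -1.62 V ≤ V_t, so take I_D = 4.55 mA.
Then V_GS = 3.18 V and V_DS = V_DD − I_D(R_D+R_S) = 20 − 4.55×3 = 6.36 V.
Saturation requires V_DS ≥ V_GS − V_t = 2.08 V; 6.36 ≥ 2.08 ✓.

I_D ≈ 4.5 mA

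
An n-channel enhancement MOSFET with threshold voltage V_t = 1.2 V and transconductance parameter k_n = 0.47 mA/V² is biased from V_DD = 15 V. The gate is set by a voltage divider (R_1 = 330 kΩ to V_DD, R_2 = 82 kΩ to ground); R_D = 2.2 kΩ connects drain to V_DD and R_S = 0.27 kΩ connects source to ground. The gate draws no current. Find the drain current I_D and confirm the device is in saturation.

I_D ≈ 0.62 mA

V_G = V_DD·R_2/(R_1+R_2) = 15×82/412 = 2.99 V.
Assume saturation: I_D = (k_n/2)(V_GS − V_t)² with V_GS = V_G − I_D·R_S = 2.99 − 0.27·I_D.
Substituting gives 0.0171·I_D² − 1.23·I_D + 0.749 = 0, with roots I_D = 0.616 or 71 mA.
The root I_D = 71 mA gives V_GS = -16.2 V ≤ V_t, so take I_D = 0.616 mA.
Then V_GS = 2.82 V and V_DS = V_DD − I_D(R_D+R_S) = 15 − 0.616×2.47 = 13.5 V.
Saturation requires V_DS ≥ V_GS − V_t = 1.62 V; 13.5 ≥ 1.62 ✓.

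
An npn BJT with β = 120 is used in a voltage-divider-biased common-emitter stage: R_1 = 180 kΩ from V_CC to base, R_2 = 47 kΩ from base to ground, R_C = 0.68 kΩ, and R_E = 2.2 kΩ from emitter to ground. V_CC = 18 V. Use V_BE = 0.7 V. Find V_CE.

Thevenize the base divider: V_Th = V_CC·R_2/(R_1+R_2) = 18×47/227 = 3.73 V, R_Th = R_1‖R_2 = 37.3 kΩ.
Base-emitter loop: V_Th = I_B·R_Th + V_BE + (β+1)I_B·R_E, so I_B = (3.73 − 0.7) / (37.3 + 121×2.2) = 0.00997 mA.
I_C = β·I_B = 120×0.00997 = 1.2 mA, and I_E = (β+1)I_B = 1.21 mA.
V_CE = V_CC − I_C·R_C − I_E·R_E = 18 − 1.2×0.68 − 1.21×2.2 = 14.5 V.
V_CE = 14.5 V > 0.2 V confirms active-region operation.

V_CE ≈ 15 V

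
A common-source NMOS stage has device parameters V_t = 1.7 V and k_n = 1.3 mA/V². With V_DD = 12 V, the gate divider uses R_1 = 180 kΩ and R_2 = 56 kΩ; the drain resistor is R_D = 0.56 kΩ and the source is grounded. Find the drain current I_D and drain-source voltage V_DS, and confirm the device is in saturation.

V_G = V_DD·R_2/(R_1+R_2) = 12×56/236 = 2.85 V. With the source grounded, V_GS = V_G = 2.85 V.
Assume saturation: I_D = (k_n/2)(V_GS − V_t)² = (1.3/2)×(2.85 − 1.7)² = 0.65×1.15² = 0.856 mA.
V_DS = V_DD − I_D·R_D = 12 − 0.856×0.56 = 11.5 V.
Saturation requires V_DS ≥ V_GS − V_t = 1.15 V; 11.5 ≥ 1.15 ✓.

I_D ≈ 0.86 mA, V_DS ≈ 12 V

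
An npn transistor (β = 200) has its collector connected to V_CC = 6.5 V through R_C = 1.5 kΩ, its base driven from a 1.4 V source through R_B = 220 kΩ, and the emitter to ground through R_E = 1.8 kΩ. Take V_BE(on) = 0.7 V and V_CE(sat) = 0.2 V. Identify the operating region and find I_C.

active; I_C ≈ 0.24 mA

Assume active. Base-emitter loop: I_B = (V_BB − V_BE)/(R_B + (β+1)R_E) = (1.4 − 0.7)/(220 + 201×1.8) = 0.0012 mA.
I_C = β·I_B = 200×0.0012 = 0.241 mA.
V_CE = V_CC − I_C·R_C − I_E·R_E = 6.5 − 0.241×1.5 − 0.242×1.8 = 5.7 V > V_CE(sat), so the active-region assumption holds.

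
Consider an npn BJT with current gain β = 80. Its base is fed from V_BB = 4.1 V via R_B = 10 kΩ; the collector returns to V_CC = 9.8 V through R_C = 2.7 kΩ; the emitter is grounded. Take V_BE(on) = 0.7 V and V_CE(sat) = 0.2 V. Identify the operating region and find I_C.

Assume active: I_B = (4.1 − 0.7)/10 = 0.34 mA, giving I_C = β·I_B = 27.2 mA.
But then V_CE = 9.8 − 27.2×2.7 = -63.6 V < V_CE(sat) = 0.2 V — impossible in the active region.
So the transistor is saturated. With V_CE = 0.2 V, I_C = (V_CC − 0.2)/R_C = 9.6/2.7 = 3.56 mA.
Check: β·I_B = 27.2 mA > I_C = 3.56 mA, confirming saturation.

saturation; I_C ≈ 3.6 mA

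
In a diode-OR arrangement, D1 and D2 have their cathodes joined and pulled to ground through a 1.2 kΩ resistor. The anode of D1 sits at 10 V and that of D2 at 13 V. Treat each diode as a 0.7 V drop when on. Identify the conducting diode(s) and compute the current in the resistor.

Assume both conduct. Then node N would need to be at both 10−0.7 = 9.3 V and 13−0.7 = 12.3 V, which is impossible.
Assume only D2 conducts: V_N = 13 − 0.7 = 12.3 V, so I_R = 12.3/1.2 = 10.3 mA.
Check D1: its anode-to-cathode voltage is 10 − 12.3 = -2.3 V < 0.7 V, so it is off. The assumption is consistent.

Only D2 conducts; I_R ≈ 10 mA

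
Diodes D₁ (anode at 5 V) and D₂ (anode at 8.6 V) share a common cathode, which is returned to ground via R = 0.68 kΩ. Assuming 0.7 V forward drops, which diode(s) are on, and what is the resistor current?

Only D₂ conducts; I_R ≈ 12 mA

Assume both conduct. Then node N would need to be at both 5−0.7 = 4.3 V and 8.6−0.7 = 7.9 V, which is impossible.
Assume only D₂ conducts: V_N = 8.6 − 0.7 = 7.9 V, so I_R = 7.9/0.68 = 11.6 mA.
Check D₁: its anode-to-cathode voltage is 5 − 7.9 = -2.9 V < 0.7 V, so it is off. The assumption is consistent.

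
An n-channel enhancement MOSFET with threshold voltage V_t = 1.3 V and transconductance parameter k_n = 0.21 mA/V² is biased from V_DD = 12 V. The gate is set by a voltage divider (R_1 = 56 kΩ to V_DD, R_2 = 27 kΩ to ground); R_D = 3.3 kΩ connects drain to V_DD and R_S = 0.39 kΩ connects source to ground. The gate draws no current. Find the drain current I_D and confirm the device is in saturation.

V_G = V_DD·R_2/(R_1+R_2) = 12×27/83 = 3.9 V.
Assume saturation: I_D = (k_n/2)(V_GS − V_t)² with V_GS = V_G − I_D·R_S = 3.9 − 0.39·I_D.
Substituting gives 0.016·I_D² − 1.21·I_D + 0.712 = 0, with roots I_D = 0.591 or 75.4 mA.
The root I_D = 75.4 mA gives V_GS = -25.5 V ≤ V_t, so take I_D = 0.591 mA.
Then V_GS = 3.67 V and V_DS = V_DD − I_D(R_D+R_S) = 12 − 0.591×3.69 = 9.82 V.
Saturation requires V_DS ≥ V_GS − V_t = 2.37 V; 9.82 ≥ 2.37 ✓.

I_D ≈ 0.59 mA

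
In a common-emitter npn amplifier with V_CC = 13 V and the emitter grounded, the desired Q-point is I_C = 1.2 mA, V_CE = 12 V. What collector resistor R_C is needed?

Collector loop: V_CC = I_C·R_C + V_CE.
R_C = (V_CC − V_CE)/I_C = (13 − 12)/1.2 = 0.833 kΩ.

R_C ≈ 0.83 kΩ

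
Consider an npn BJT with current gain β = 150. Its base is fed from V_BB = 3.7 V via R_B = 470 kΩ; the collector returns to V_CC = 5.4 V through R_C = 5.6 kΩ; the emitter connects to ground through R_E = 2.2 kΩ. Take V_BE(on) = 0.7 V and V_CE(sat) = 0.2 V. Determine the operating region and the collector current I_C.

Assume active. Base-emitter loop: I_B = (V_BB − V_BE)/(R_B + (β+1)R_E) = (3.7 − 0.7)/(470 + 151×2.2) = 0.00374 mA.
I_C = β·I_B = 150×0.00374 = 0.561 mA.
V_CE = V_CC − I_C·R_C − I_E·R_E = 5.4 − 0.561×5.6 − 0.565×2.2 = 1.02 V > V_CE(sat), so the active-region assumption holds.

active; I_C ≈ 0.56 mA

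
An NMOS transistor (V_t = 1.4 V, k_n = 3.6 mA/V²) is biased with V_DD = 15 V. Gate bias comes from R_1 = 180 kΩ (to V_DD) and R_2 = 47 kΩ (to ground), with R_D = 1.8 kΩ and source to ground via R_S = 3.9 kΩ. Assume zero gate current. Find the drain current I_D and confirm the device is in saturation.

V_G = V_DD·R_2/(R_1+R_2) = 15×47/227 = 3.11 V.
Assume saturation: I_D = (k_n/2)(V_GS − V_t)² with V_GS = V_G − I_D·R_S = 3.11 − 3.9·I_D.
Substituting gives 27.4·I_D² − 24.9·I_D + 5.24 = 0, with roots I_D = 0.328 or 0.583 mA.
The root I_D = 0.583 mA gives V_GS = 0.831 V ≤ V_t, so take I_D = 0.328 mA.
Then V_GS = 1.83 V and V_DS = V_DD − I_D(R_D+R_S) = 15 − 0.328×5.7 = 13.1 V.
Saturation requires V_DS ≥ V_GS − V_t = 0.427 V; 13.1 ≥ 0.427 ✓.

I_D ≈ 0.33 mA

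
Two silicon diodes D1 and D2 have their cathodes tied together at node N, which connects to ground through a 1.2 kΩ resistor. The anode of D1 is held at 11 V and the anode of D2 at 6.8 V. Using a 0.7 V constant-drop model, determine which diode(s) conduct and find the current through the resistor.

Only D1 conducts; I_R ≈ 8.6 mA

Assume both conduct. Then node N would need to be at both 11−0.7 = 10.3 V and 6.8−0.7 = 6.1 V, which is impossible.
Assume only D1 conducts: V_N = 11 − 0.7 = 10.3 V, so I_R = 10.3/1.2 = 8.58 mA.
Check D2: its anode-to-cathode voltage is 6.8 − 10.3 = -3.5 V < 0.7 V, so it is off. The assumption is consistent.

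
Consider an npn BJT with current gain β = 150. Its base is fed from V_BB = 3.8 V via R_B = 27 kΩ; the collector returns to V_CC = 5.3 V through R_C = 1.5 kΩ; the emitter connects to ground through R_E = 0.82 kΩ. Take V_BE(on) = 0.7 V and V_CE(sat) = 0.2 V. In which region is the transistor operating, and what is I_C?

saturation; I_C ≈ 2.2 mA

Assume active: I_B = (3.8 − 0.7)/(27 + 151×0.82) = 0.0206 mA, I_C = β·I_B = 3.08 mA.
Then V_CE = 5.3 − 3.08×1.5 − 3.1×0.82 = -1.87 V < 0.2 V — the active assumption fails.
Re-solve with V_CE = 0.2 V. KCL at the emitter: V_E/R_E = (V_BB−0.7−V_E)/R_B + (V_CC−0.2−V_E)/R_C, giving V_E = 1.83 V.
I_C = (V_CC − 0.2 − V_E)/R_C = (5.1 − 1.83)/1.5 = 2.18 mA.
Check: I_B = (3.1 − 1.83)/27 = 0.0471 mA, and β·I_B = 7.07 mA > I_C, confirming saturation.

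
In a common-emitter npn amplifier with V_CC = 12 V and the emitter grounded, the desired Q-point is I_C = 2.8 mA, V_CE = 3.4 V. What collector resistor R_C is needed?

Collector loop: V_CC = I_C·R_C + V_CE.
R_C = (V_CC − V_CE)/I_C = (12 − 3.4)/2.8 = 3.07 kΩ.

R_C ≈ 3.1 kΩ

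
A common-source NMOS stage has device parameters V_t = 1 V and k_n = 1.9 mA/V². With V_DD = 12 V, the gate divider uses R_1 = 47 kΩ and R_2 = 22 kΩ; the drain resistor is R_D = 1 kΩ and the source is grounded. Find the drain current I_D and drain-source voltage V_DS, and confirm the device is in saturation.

I_D ≈ 7.6 mA, V_DS ≈ 4.4 V

V_G = V_DD·R_2/(R_1+R_2) = 12×22/69 = 3.83 V. With the source grounded, V_GS = V_G = 3.83 V.
Assume saturation: I_D = (k_n/2)(V_GS − V_t)² = (1.9/2)×(3.83 − 1)² = 0.95×2.83² = 7.59 mA.
V_DS = V_DD − I_D·R_D = 12 − 7.59×1 = 4.41 V.
Saturation requires V_DS ≥ V_GS − V_t = 2.83 V; 4.41 ≥ 2.83 ✓.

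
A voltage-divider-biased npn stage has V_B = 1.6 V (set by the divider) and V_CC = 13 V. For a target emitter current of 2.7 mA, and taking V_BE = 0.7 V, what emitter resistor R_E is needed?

V_E = V_B − V_BE = 1.6 − 0.7 = 0.9 V.
R_E = V_E / I_E = 0.9 / 2.7 = 0.333 kΩ.

R_E ≈ 0.33 kΩ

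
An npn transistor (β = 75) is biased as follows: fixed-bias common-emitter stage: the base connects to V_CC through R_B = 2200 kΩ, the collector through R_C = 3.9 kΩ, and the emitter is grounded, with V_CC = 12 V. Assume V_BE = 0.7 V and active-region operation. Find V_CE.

Base loop: V_CC = I_B·R_B + V_BE, so I_B = (12 − 0.7)/2200 kΩ = 0.00514 mA.
In the active region I_C = β·I_B = 75 × 0.00514 = 0.385 mA.
Collector loop: V_CE = V_CC − I_C·R_C = 12 − 0.385×3.9 = 10.5 V.
Since V_CE = 10.5 V > V_CE(sat) ≈ 0.2 V, the transistor is in the active region as assumed.

V_CE ≈ 10 V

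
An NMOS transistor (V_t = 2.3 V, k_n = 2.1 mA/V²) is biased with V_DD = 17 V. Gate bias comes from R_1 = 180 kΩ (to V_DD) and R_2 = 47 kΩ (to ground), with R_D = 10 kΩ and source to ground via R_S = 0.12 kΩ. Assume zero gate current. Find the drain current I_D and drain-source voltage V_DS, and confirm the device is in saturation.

V_G = V_DD·R_2/(R_1+R_2) = 17×47/227 = 3.52 V.
Assume saturation: I_D = (k_n/2)(V_GS − V_t)² with V_GS = V_G − I_D·R_S = 3.52 − 0.12·I_D.
Substituting gives 0.0151·I_D² − 1.31·I_D + 1.56 = 0, with roots I_D = 1.21 or 85.3 mA.
The root I_D = 85.3 mA gives V_GS = -6.71 V ≤ V_t, so take I_D = 1.21 mA.
Then V_GS = 3.37 V and V_DS = V_DD − I_D(R_D+R_S) = 17 − 1.21×10.1 = 4.73 V.
Saturation requires V_DS ≥ V_GS − V_t = 1.07 V; 4.73 ≥ 1.07 ✓.

I_D ≈ 1.2 mA, V_DS ≈ 4.7 V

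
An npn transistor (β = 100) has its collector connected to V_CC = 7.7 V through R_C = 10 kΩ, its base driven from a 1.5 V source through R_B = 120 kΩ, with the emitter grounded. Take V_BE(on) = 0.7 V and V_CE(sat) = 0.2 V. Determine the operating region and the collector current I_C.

Assume active. Base-emitter loop: I_B = (V_BB − V_BE)/R_B = (1.5 − 0.7)/120 = 0.00667 mA.
I_C = β·I_B = 100×0.00667 = 0.667 mA.
V_CE = V_CC − I_C·R_C = 7.7 − 0.667×10 = 1.03 V > V_CE(sat), so the active-region assumption holds.

active; I_C ≈ 0.67 mA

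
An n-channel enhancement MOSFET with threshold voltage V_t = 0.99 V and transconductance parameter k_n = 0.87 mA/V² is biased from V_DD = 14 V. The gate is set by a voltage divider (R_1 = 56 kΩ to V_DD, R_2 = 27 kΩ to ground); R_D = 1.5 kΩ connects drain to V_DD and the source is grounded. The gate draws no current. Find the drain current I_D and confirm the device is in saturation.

V_G = V_DD·R_2/(R_1+R_2) = 14×27/83 = 4.55 V. With the source grounded, V_GS = V_G = 4.55 V.
Assume saturation: I_D = (k_n/2)(V_GS − V_t)² = (0.87/2)×(4.55 − 0.99)² = 0.435×3.56² = 5.53 mA.
V_DS = V_DD − I_D·R_D = 14 − 5.53×1.5 = 5.71 V.
Saturation requires V_DS ≥ V_GS − V_t = 3.56 V; 5.71 ≥ 3.56 ✓.

I_D ≈ 5.5 mA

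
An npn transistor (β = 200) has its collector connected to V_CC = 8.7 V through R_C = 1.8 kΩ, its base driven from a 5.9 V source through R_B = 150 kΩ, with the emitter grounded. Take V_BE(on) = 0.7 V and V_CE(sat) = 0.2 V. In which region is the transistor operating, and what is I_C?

saturation; I_C ≈ 4.7 mA

Assume active: I_B = (5.9 − 0.7)/150 = 0.0347 mA, giving I_C = β·I_B = 6.93 mA.
But then V_CE = 8.7 − 6.93×1.8 = -3.78 V < V_CE(sat) = 0.2 V — impossible in the active region.
So the transistor is saturated. With V_CE = 0.2 V, I_C = (V_CC − 0.2)/R_C = 8.5/1.8 = 4.72 mA.
Check: β·I_B = 6.93 mA > I_C = 4.72 mA, confirming saturation.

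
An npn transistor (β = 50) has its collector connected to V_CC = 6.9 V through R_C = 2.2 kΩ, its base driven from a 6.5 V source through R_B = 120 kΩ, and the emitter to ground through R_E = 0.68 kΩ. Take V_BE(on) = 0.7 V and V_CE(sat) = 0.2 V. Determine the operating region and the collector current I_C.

active; I_C ≈ 1.9 mA

Assume active. Base-emitter loop: I_B = (V_BB − V_BE)/(R_B + (β+1)R_E) = (6.5 − 0.7)/(120 + 51×0.68) = 0.0375 mA.
I_C = β·I_B = 50×0.0375 = 1.87 mA.
V_CE = V_CC − I_C·R_C − I_E·R_E = 6.9 − 1.87×2.2 − 1.91×0.68 = 1.47 V > V_CE(sat), so the active-region assumption holds.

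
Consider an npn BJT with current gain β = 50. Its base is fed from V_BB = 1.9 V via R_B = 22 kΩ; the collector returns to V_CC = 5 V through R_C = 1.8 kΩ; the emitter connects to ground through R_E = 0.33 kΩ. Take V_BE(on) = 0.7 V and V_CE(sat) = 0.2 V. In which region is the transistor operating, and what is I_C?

Assume active. Base-emitter loop: I_B = (V_BB − V_BE)/(R_B + (β+1)R_E) = (1.9 − 0.7)/(22 + 51×0.33) = 0.0309 mA.
I_C = β·I_B = 50×0.0309 = 1.55 mA.
V_CE = V_CC − I_C·R_C − I_E·R_E = 5 − 1.55×1.8 − 1.58×0.33 = 1.7 V > V_CE(sat), so the active-region assumption holds.

active; I_C ≈ 1.5 mA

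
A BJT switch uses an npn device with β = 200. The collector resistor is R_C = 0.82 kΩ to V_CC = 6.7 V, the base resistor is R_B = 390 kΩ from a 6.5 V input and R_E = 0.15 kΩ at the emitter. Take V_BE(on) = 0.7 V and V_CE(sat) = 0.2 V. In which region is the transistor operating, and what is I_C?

Assume active. Base-emitter loop: I_B = (V_BB − V_BE)/(R_B + (β+1)R_E) = (6.5 − 0.7)/(390 + 201×0.15) = 0.0138 mA.
I_C = β·I_B = 200×0.0138 = 2.76 mA.
V_CE = V_CC − I_C·R_C − I_E·R_E = 6.7 − 2.76×0.82 − 2.77×0.15 = 4.02 V > V_CE(sat), so the active-region assumption holds.

active; I_C ≈ 2.8 mA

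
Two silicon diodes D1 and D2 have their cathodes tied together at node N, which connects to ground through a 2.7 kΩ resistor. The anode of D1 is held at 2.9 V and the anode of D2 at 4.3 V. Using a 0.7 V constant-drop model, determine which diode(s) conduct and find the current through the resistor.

Only D2 conducts; I_R ≈ 1.3 mA

Assume both conduct. Then node N would need to be at both 2.9−0.7 = 2.2 V and 4.3−0.7 = 3.6 V, which is impossible.
Assume only D2 conducts: V_N = 4.3 − 0.7 = 3.6 V, so I_R = 3.6/2.7 = 1.33 mA.
Check D1: its anode-to-cathode voltage is 2.9 − 3.6 = -0.7 V < 0.7 V, so it is off. The assumption is consistent.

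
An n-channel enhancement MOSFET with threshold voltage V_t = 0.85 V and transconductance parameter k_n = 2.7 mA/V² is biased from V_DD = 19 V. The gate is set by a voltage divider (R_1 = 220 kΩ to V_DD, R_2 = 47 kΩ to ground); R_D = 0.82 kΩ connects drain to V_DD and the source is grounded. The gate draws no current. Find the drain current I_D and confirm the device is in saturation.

I_D ≈ 8.4 mA

V_G = V_DD·R_2/(R_1+R_2) = 19×47/267 = 3.34 V. With the source grounded, V_GS = V_G = 3.34 V.
Assume saturation: I_D = (k_n/2)(V_GS − V_t)² = (2.7/2)×(3.34 − 0.85)² = 1.35×2.49² = 8.4 mA.
V_DS = V_DD − I_D·R_D = 19 − 8.4×0.82 = 12.1 V.
Saturation requires V_DS ≥ V_GS − V_t = 2.49 V; 12.1 ≥ 2.49 ✓.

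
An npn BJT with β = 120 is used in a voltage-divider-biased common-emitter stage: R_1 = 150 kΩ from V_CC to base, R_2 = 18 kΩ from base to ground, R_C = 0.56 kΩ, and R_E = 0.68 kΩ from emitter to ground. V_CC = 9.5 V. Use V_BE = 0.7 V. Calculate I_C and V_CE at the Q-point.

Thevenize the base divider: V_Th = V_CC·R_2/(R_1+R_2) = 9.5×18/168 = 1.02 V, R_Th = R_1‖R_2 = 16.1 kΩ.
Base-emitter loop: V_Th = I_B·R_Th + V_BE + (β+1)I_B·R_E, so I_B = (1.02 − 0.7) / (16.1 + 121×0.68) = 0.00323 mA.
I_C = β·I_B = 120×0.00323 = 0.388 mA, and I_E = (β+1)I_B = 0.391 mA.
V_CE = V_CC − I_C·R_C − I_E·R_E = 9.5 − 0.388×0.56 − 0.391×0.68 = 9.02 V.
V_CE = 9.02 V > 0.2 V confirms active-region operation.

I_C ≈ 0.39 mA, V_CE ≈ 9 V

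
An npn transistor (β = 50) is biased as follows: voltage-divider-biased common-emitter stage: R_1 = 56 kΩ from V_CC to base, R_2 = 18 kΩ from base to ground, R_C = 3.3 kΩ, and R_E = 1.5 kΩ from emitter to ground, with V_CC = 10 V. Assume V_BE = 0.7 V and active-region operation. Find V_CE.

V_CE ≈ 5.4 V

Thevenize the base divider: V_Th = V_CC·R_2/(R_1+R_2) = 10×18/74 = 2.43 V, R_Th = R_1‖R_2 = 13.6 kΩ.
Base-emitter loop: V_Th = I_B·R_Th + V_BE + (β+1)I_B·R_E, so I_B = (2.43 − 0.7) / (13.6 + 51×1.5) = 0.0192 mA.
I_C = β·I_B = 50×0.0192 = 0.961 mA, and I_E = (β+1)I_B = 0.98 mA.
V_CE = V_CC − I_C·R_C − I_E·R_E = 10 − 0.961×3.3 − 0.98×1.5 = 5.36 V.
V_CE = 5.36 V > 0.2 V confirms active-region operation.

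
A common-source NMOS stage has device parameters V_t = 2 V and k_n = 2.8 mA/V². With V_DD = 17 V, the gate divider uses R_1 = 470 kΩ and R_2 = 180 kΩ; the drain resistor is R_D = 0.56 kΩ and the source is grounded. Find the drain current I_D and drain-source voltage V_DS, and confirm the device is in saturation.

I_D ≈ 10 mA, V_DS ≈ 11 V

V_G = V_DD·R_2/(R_1+R_2) = 17×180/650 = 4.71 V. With the source grounded, V_GS = V_G = 4.71 V.
Assume saturation: I_D = (k_n/2)(V_GS − V_t)² = (2.8/2)×(4.71 − 2)² = 1.4×2.71² = 10.3 mA.
V_DS = V_DD − I_D·R_D = 17 − 10.3×0.56 = 11.3 V.
Saturation requires V_DS ≥ V_GS − V_t = 2.71 V; 11.3 ≥ 2.71 ✓.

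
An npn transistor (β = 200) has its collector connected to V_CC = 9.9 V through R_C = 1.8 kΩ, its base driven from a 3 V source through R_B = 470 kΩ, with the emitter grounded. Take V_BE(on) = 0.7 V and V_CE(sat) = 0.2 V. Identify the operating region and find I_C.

active; I_C ≈ 0.98 mA

Assume active. Base-emitter loop: I_B = (V_BB − V_BE)/R_B = (3 − 0.7)/470 = 0.00489 mA.
I_C = β·I_B = 200×0.00489 = 0.979 mA.
V_CE = V_CC − I_C·R_C = 9.9 − 0.979×1.8 = 8.14 V > V_CE(sat), so the active-region assumption holds.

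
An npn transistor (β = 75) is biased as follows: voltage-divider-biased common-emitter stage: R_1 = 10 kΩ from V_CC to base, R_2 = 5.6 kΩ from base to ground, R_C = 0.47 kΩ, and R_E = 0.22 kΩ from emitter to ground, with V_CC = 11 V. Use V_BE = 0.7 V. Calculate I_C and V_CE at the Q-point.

I_C ≈ 12 mA, V_CE ≈ 2.7 V

Thevenize the base divider: V_Th = V_CC·R_2/(R_1+R_2) = 11×5.6/15.6 = 3.95 V, R_Th = R_1‖R_2 = 3.59 kΩ.
Base-emitter loop: V_Th = I_B·R_Th + V_BE + (β+1)I_B·R_E, so I_B = (3.95 − 0.7) / (3.59 + 76×0.22) = 0.16 mA.
I_C = β·I_B = 75×0.16 = 12 mA, and I_E = (β+1)I_B = 12.2 mA.
V_CE = V_CC − I_C·R_C − I_E·R_E = 11 − 12×0.47 − 12.2×0.22 = 2.69 V.
V_CE = 2.69 V > 0.2 V confirms active-region operation.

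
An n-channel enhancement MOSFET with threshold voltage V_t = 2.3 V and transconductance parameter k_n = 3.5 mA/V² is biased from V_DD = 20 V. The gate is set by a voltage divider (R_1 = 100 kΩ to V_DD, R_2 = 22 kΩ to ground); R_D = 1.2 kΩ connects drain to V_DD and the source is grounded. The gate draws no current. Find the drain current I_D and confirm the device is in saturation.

V_G = V_DD·R_2/(R_1+R_2) = 20×22/122 = 3.61 V. With the source grounded, V_GS = V_G = 3.61 V.
Assume saturation: I_D = (k_n/2)(V_GS − V_t)² = (3.5/2)×(3.61 − 2.3)² = 1.75×1.31² = 2.99 mA.
V_DS = V_DD − I_D·R_D = 20 − 2.99×1.2 = 16.4 V.
Saturation requires V_DS ≥ V_GS − V_t = 1.31 V; 16.4 ≥ 1.31 ✓.

I_D ≈ 3 mA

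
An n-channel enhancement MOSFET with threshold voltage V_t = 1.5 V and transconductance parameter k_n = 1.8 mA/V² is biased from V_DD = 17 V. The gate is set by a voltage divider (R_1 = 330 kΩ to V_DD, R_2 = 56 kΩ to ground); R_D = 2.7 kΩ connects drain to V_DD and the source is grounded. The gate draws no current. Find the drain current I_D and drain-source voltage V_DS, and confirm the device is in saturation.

I_D ≈ 0.84 mA, V_DS ≈ 15 V

V_G = V_DD·R_2/(R_1+R_2) = 17×56/386 = 2.47 V. With the source grounded, V_GS = V_G = 2.47 V.
Assume saturation: I_D = (k_n/2)(V_GS − V_t)² = (1.8/2)×(2.47 − 1.5)² = 0.9×0.966² = 0.84 mA.
V_DS = V_DD − I_D·R_D = 17 − 0.84×2.7 = 14.7 V.
Saturation requires V_DS ≥ V_GS − V_t = 0.966 V; 14.7 ≥ 0.966 ✓.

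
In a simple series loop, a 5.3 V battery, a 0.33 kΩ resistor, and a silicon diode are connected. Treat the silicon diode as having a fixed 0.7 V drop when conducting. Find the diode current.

KVL around the loop: 5.3 = V_D + I·R = 0.7 + I × 0.33 kΩ.
So I = (5.3 − 0.7) / 0.33 kΩ = 4.6 / 0.33 = 13.9 mA.

I ≈ 14 mA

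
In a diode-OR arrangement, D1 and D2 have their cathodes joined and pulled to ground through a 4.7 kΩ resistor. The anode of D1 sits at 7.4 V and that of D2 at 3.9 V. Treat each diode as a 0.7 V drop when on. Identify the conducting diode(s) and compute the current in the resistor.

Assume both conduct. Then node N would need to be at both 7.4−0.7 = 6.7 V and 3.9−0.7 = 3.2 V, which is impossible.
Assume only D1 conducts: V_N = 7.4 − 0.7 = 6.7 V, so I_R = 6.7/4.7 = 1.43 mA.
Check D2: its anode-to-cathode voltage is 3.9 − 6.7 = -2.8 V < 0.7 V, so it is off. The assumption is consistent.

Only D1 conducts; I_R ≈ 1.4 mA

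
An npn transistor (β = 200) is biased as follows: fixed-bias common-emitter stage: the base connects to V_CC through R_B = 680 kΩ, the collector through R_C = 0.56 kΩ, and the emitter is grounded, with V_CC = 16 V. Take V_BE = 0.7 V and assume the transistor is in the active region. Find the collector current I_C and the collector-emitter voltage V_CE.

Base loop: V_CC = I_B·R_B + V_BE, so I_B = (16 − 0.7)/680 kΩ = 0.0225 mA.
In the active region I_C = β·I_B = 200 × 0.0225 = 4.5 mA.
Collector loop: V_CE = V_CC − I_C·R_C = 16 − 4.5×0.56 = 13.5 V.
Since V_CE = 13.5 V > V_CE(sat) ≈ 0.2 V, the transistor is in the active region as assumed.

I_C ≈ 4.5 mA, V_CE ≈ 13 V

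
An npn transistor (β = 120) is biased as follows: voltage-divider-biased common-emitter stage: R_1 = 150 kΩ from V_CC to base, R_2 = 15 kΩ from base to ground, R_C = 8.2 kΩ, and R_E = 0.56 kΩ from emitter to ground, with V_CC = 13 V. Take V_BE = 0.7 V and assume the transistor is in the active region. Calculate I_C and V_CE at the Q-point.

I_C ≈ 0.71 mA, V_CE ≈ 6.8 V

Thevenize the base divider: V_Th = V_CC·R_2/(R_1+R_2) = 13×15/165 = 1.18 V, R_Th = R_1‖R_2 = 13.6 kΩ.
Base-emitter loop: V_Th = I_B·R_Th + V_BE + (β+1)I_B·R_E, so I_B = (1.18 − 0.7) / (13.6 + 121×0.56) = 0.00592 mA.
I_C = β·I_B = 120×0.00592 = 0.71 mA, and I_E = (β+1)I_B = 0.716 mA.
V_CE = V_CC − I_C·R_C − I_E·R_E = 13 − 0.71×8.2 − 0.716×0.56 = 6.77 V.
V_CE = 6.77 V > 0.2 V confirms active-region operation.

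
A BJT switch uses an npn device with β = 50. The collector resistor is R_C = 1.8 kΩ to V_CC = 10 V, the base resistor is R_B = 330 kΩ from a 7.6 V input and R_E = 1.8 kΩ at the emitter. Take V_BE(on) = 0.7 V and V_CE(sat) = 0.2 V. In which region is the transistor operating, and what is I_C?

Assume active. Base-emitter loop: I_B = (V_BB − V_BE)/(R_B + (β+1)R_E) = (7.6 − 0.7)/(330 + 51×1.8) = 0.0164 mA.
I_C = β·I_B = 50×0.0164 = 0.818 mA.
V_CE = V_CC − I_C·R_C − I_E·R_E = 10 − 0.818×1.8 − 0.834×1.8 = 7.03 V > V_CE(sat), so the active-region assumption holds.

active; I_C ≈ 0.82 mA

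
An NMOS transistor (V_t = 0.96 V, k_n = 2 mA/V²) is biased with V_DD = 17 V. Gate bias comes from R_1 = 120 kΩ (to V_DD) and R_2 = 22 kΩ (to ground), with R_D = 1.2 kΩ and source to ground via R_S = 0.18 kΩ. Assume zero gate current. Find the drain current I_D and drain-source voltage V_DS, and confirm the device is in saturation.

V_G = V_DD·R_2/(R_1+R_2) = 17×22/142 = 2.63 V.
Assume saturation: I_D = (k_n/2)(V_GS − V_t)² with V_GS = V_G − I_D·R_S = 2.63 − 0.18·I_D.
Substituting gives 0.0324·I_D² − 1.6·I_D + 2.8 = 0, with roots I_D = 1.81 or 47.6 mA.
The root I_D = 47.6 mA gives V_GS = -5.94 V ≤ V_t, so take I_D = 1.81 mA.
Then V_GS = 2.31 V and V_DS = V_DD − I_D(R_D+R_S) = 17 − 1.81×1.38 = 14.5 V.
Saturation requires V_DS ≥ V_GS − V_t = 1.35 V; 14.5 ≥ 1.35 ✓.

I_D ≈ 1.8 mA, V_DS ≈ 14 V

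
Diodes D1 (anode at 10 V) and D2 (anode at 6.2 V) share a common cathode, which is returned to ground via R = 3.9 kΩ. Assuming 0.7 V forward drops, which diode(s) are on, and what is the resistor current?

Assume both conduct. Then node N would need to be at both 10−0.7 = 9.3 V and 6.2−0.7 = 5.5 V, which is impossible.
Assume only D1 conducts: V_N = 10 − 0.7 = 9.3 V, so I_R = 9.3/3.9 = 2.38 mA.
Check D2: its anode-to-cathode voltage is 6.2 − 9.3 = -3.1 V < 0.7 V, so it is off. The assumption is consistent.

Only D1 conducts; I_R ≈ 2.4 mA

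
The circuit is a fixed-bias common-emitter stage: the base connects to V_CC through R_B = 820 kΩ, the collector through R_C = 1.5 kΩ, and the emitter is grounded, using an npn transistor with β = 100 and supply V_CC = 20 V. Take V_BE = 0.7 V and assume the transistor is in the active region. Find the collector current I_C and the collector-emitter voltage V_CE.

I_C ≈ 2.4 mA, V_CE ≈ 16 V

Base loop: V_CC = I_B·R_B + V_BE, so I_B = (20 − 0.7)/820 kΩ = 0.0235 mA.
In the active region I_C = β·I_B = 100 × 0.0235 = 2.35 mA.
Collector loop: V_CE = V_CC − I_C·R_C = 20 − 2.35×1.5 = 16.5 V.
Since V_CE = 16.5 V > V_CE(sat) ≈ 0.2 V, the transistor is in the active region as assumed.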